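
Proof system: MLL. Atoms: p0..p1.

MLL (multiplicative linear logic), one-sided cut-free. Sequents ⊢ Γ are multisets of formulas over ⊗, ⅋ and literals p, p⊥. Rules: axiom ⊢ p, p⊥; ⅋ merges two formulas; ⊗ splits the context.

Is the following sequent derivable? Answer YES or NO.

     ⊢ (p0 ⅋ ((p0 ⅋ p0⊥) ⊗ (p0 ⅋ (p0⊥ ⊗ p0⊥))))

Proof tree:
[⅋]  ⊢ (p0 ⅋ ((p0 ⅋ p0⊥) ⊗ (p0 ⅋ (p0⊥ ⊗ p0⊥))))
  [⊗]  ⊢ p0, ((p0 ⅋ p0⊥) ⊗ (p0 ⅋ (p0⊥ ⊗ p0⊥)))
    [⅋]  ⊢ (p0 ⅋ p0⊥)
      [Ax]  ⊢ p0, p0⊥
    [⅋]  ⊢ p0, (p0 ⅋ (p0⊥ ⊗ p0⊥))
      [⊗]  ⊢ p0, p0, (p0⊥ ⊗ p0⊥)
        [Ax]  ⊢ p0, p0⊥
        [Ax]  ⊢ p0, p0⊥

Result: YES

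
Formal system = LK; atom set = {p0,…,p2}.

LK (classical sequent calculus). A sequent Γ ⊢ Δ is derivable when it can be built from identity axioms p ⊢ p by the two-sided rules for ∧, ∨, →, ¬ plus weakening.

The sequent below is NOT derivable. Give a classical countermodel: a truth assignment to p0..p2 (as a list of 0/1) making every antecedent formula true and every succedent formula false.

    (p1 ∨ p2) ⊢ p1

Truth-table refutation:
  v=000: Γ:[(p1 ∨ p2)=F] Δ:[p1=F] refutes=False
  v=001: Γ:[(p1 ∨ p2)=T] Δ:[p1=F] refutes=True  ← countermodel

Result: [0, 0, 1]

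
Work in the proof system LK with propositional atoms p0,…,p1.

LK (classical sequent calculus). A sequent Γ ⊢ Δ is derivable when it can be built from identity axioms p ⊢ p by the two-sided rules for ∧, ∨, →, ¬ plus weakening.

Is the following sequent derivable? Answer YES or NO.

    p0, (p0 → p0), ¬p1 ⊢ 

Enumerate valuations to refute Γ ⊢ Δ:
  v=00: Γ:[p0=F, (p0 → p0)=T, ¬p1=T] Δ:[] refutes=False
  v=01: Γ:[p0=F, (p0 → p0)=T, ¬p1=F] Δ:[] refutes=False
  v=10: Γ:[p0=T, (p0 → p0)=T, ¬p1=T] Δ:[] refutes=True  ← countermodel

Result: NO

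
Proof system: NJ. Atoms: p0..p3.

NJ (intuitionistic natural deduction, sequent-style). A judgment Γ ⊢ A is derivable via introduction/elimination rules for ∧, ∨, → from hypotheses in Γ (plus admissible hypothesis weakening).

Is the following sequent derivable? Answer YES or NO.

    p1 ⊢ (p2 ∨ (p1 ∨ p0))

Derivation (root first):
[∨I₂] p1 ⊢ (p2 ∨ (p1 ∨ p0))
  [∨I₁] p1 ⊢ (p1 ∨ p0)
    [Ax] p1 ⊢ p1

Result: YES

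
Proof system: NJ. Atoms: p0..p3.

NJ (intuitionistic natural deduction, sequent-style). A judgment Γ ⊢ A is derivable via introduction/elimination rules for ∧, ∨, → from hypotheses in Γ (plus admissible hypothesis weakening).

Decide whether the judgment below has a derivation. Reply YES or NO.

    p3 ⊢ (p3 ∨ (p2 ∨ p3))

Proof tree:
[∨I₂] p3 ⊢ (p3 ∨ (p2 ∨ p3))
  [∨I₂] p3 ⊢ (p2 ∨ p3)
    [Ax] p3 ⊢ p3

Result: YES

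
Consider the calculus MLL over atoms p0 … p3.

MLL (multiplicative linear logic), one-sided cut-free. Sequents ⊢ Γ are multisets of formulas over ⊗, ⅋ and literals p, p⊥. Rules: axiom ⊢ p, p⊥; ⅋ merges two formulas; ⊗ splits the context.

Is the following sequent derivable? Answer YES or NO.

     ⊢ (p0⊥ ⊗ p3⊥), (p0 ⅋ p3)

Derivation trace:
[⅋]  ⊢ (p0⊥ ⊗ p3⊥), (p0 ⅋ p3)
  [⊗]  ⊢ p0, p3, (p0⊥ ⊗ p3⊥)
    [Ax]  ⊢ p0, p0⊥
    [Ax]  ⊢ p3, p3⊥

Result: YES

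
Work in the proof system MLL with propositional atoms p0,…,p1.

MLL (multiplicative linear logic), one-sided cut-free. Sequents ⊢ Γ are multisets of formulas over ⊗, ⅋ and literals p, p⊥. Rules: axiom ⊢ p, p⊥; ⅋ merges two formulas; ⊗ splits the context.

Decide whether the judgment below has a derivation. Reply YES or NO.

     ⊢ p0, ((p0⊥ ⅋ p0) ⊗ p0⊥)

Derivation (root first):
[⊗]  ⊢ p0, ((p0⊥ ⅋ p0) ⊗ p0⊥)
  [⅋]  ⊢ (p0⊥ ⅋ p0)
    [Ax]  ⊢ p0, p0⊥
  [Ax]  ⊢ p0, p0⊥

Result: YES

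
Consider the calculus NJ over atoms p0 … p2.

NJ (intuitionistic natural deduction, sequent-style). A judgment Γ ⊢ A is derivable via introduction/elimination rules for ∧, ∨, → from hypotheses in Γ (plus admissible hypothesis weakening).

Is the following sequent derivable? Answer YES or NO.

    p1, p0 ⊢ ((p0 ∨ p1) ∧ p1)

Derivation trace:
[∧I] p1, p0 ⊢ ((p0 ∨ p1) ∧ p1)
  [∨I₁] p0 ⊢ (p0 ∨ p1)
    [Ax] p0 ⊢ p0
  [Ax] p1 ⊢ p1

Result: YES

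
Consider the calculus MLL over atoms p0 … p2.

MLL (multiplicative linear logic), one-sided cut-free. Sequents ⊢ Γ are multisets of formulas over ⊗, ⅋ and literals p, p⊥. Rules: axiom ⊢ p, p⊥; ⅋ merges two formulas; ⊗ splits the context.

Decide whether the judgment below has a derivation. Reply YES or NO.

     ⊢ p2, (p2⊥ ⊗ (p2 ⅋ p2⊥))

Proof tree:
[⊗]  ⊢ p2, (p2⊥ ⊗ (p2 ⅋ p2⊥))
  [Ax]  ⊢ p2, p2⊥
  [⅋]  ⊢ (p2 ⅋ p2⊥)
    [Ax]  ⊢ p2, p2⊥

Result: YES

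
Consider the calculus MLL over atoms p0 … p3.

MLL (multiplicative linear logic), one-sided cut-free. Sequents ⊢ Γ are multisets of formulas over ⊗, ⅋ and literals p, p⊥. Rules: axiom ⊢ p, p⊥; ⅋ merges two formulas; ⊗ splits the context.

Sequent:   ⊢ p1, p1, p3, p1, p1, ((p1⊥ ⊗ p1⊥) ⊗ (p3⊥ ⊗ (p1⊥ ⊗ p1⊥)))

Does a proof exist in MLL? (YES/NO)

Proof tree:
[⊗]  ⊢ p1, p1, p3, p1, p1, ((p1⊥ ⊗ p1⊥) ⊗ (p3⊥ ⊗ (p1⊥ ⊗ p1⊥)))
  [⊗]  ⊢ p1, p1, (p1⊥ ⊗ p1⊥)
    [Ax]  ⊢ p1, p1⊥
    [Ax]  ⊢ p1, p1⊥
  [⊗]  ⊢ p3, p1, p1, (p3⊥ ⊗ (p1⊥ ⊗ p1⊥))
    [Ax]  ⊢ p3, p3⊥
    [⊗]  ⊢ p1, p1, (p1⊥ ⊗ p1⊥)
      [Ax]  ⊢ p1, p1⊥
      [Ax]  ⊢ p1, p1⊥

Result: YES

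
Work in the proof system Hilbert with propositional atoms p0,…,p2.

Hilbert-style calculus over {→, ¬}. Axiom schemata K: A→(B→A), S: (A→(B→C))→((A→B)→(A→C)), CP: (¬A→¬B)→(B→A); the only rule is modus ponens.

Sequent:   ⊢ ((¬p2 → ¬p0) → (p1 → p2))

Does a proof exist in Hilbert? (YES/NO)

Truth-table refutation:
  v=000: Γ:[] Δ:[((¬p2 → ¬p0) → (p1 → p2))=T] refutes=False
  v=001: Γ:[] Δ:[((¬p2 → ¬p0) → (p1 → p2))=T] refutes=False
  v=010: Γ:[] Δ:[((¬p2 → ¬p0) → (p1 → p2))=F] refutes=True  ← countermodel

Result: NO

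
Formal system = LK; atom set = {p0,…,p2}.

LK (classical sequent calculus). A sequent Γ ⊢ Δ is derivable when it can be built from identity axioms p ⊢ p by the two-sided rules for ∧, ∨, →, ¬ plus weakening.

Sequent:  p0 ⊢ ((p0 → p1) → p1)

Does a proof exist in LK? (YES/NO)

Derivation trace:
[→R] p0 ⊢ ((p0 → p1) → p1)
  [→L] p0, (p0 → p1) ⊢ p1
    [Ax] p0 ⊢ p0
    [Ax] p1 ⊢ p1

Result: YES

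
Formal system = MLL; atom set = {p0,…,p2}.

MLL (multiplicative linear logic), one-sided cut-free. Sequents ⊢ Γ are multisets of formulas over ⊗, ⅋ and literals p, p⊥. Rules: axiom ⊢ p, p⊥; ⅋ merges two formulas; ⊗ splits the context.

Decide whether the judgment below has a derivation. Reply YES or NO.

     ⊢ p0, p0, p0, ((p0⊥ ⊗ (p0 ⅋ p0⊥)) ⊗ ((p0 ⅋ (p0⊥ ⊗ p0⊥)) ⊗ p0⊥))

Derivation trace:
[⊗]  ⊢ p0, p0, p0, ((p0⊥ ⊗ (p0 ⅋ p0⊥)) ⊗ ((p0 ⅋ (p0⊥ ⊗ p0⊥)) ⊗ p0⊥))
  [⊗]  ⊢ p0, (p0⊥ ⊗ (p0 ⅋ p0⊥))
    [Ax]  ⊢ p0, p0⊥
    [⅋]  ⊢ (p0 ⅋ p0⊥)
      [Ax]  ⊢ p0, p0⊥
  [⊗]  ⊢ p0, p0, ((p0 ⅋ (p0⊥ ⊗ p0⊥)) ⊗ p0⊥)
    [⅋]  ⊢ p0, (p0 ⅋ (p0⊥ ⊗ p0⊥))
      [⊗]  ⊢ p0, p0, (p0⊥ ⊗ p0⊥)
        [Ax]  ⊢ p0, p0⊥
        [Ax]  ⊢ p0, p0⊥
    [Ax]  ⊢ p0, p0⊥

Result: YES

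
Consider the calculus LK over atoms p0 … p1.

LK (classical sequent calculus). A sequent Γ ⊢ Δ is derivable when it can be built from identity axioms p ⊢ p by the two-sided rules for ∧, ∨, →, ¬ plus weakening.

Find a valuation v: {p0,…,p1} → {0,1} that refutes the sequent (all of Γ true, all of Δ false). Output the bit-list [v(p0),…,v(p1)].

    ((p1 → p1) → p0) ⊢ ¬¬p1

Search for a countermodel by truth-table:
  v=00: Γ:[((p1 → p1) → p0)=F] Δ:[¬¬p1=F] refutes=False
  v=01: Γ:[((p1 → p1) → p0)=F] Δ:[¬¬p1=T] refutes=False
  v=10: Γ:[((p1 → p1) → p0)=T] Δ:[¬¬p1=F] refutes=True  ← countermodel

Result: [1, 0]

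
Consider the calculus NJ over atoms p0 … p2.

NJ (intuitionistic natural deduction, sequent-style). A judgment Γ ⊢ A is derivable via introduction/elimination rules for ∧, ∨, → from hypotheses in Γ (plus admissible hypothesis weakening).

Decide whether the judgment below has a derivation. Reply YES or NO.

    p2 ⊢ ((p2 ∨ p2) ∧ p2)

Derivation (root first):
[∧I] p2 ⊢ ((p2 ∨ p2) ∧ p2)
  [∨I₁] p2 ⊢ (p2 ∨ p2)
    [Ax] p2 ⊢ p2
  [Ax] p2 ⊢ p2

Result: YES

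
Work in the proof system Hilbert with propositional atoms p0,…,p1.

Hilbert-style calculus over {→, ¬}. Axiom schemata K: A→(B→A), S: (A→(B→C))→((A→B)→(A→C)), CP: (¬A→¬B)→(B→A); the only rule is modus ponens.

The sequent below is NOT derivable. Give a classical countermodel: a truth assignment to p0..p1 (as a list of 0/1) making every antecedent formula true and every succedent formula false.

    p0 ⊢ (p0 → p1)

Search for a countermodel by truth-table:
  v=00: Γ:[p0=F] Δ:[(p0 → p1)=T] refutes=False
  v=01: Γ:[p0=F] Δ:[(p0 → p1)=T] refutes=False
  v=10: Γ:[p0=T] Δ:[(p0 → p1)=F] refutes=True  ← countermodel

Result: [1, 0]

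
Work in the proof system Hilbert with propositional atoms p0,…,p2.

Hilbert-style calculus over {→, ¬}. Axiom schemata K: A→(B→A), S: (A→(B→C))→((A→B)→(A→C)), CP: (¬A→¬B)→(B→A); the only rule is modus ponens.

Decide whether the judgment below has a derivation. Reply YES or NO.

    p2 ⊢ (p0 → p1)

Search for a countermodel by truth-table:
  v=000: Γ:[p2=F] Δ:[(p0 → p1)=T] refutes=False
  v=001: Γ:[p2=T] Δ:[(p0 → p1)=T] refutes=False
  v=010: Γ:[p2=F] Δ:[(p0 → p1)=T] refutes=False
  v=011: Γ:[p2=T] Δ:[(p0 → p1)=T] refutes=False
  v=100: Γ:[p2=F] Δ:[(p0 → p1)=F] refutes=False
  v=101: Γ:[p2=T] Δ:[(p0 → p1)=F] refutes=True  ← countermodel

Result: NO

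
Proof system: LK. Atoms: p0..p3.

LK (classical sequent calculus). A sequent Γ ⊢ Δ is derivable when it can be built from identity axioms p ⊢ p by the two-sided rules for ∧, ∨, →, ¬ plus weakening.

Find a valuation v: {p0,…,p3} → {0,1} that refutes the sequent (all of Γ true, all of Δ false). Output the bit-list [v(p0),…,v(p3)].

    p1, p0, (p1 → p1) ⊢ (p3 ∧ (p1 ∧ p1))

Truth-table refutation:
  v=0000: Γ:[p1=F, p0=F, (p1 → p1)=T] Δ:[(p3 ∧ (p1 ∧ p1))=F] refutes=False
  v=0001: Γ:[p1=F, p0=F, (p1 → p1)=T] Δ:[(p3 ∧ (p1 ∧ p1))=F] refutes=False
  v=0010: Γ:[p1=F, p0=F, (p1 → p1)=T] Δ:[(p3 ∧ (p1 ∧ p1))=F] refutes=False
  v=0011: Γ:[p1=F, p0=F, (p1 → p1)=T] Δ:[(p3 ∧ (p1 ∧ p1))=F] refutes=False
  v=0100: Γ:[p1=T, p0=F, (p1 → p1)=T] Δ:[(p3 ∧ (p1 ∧ p1))=F] refutes=False
  v=0101: Γ:[p1=T, p0=F, (p1 → p1)=T] Δ:[(p3 ∧ (p1 ∧ p1))=T] refutes=False
  v=0110: Γ:[p1=T, p0=F, (p1 → p1)=T] Δ:[(p3 ∧ (p1 ∧ p1))=F] refutes=False
  v=0111: Γ:[p1=T, p0=F, (p1 → p1)=T] Δ:[(p3 ∧ (p1 ∧ p1))=T] refutes=False
  v=1000: Γ:[p1=F, p0=T, (p1 → p1)=T] Δ:[(p3 ∧ (p1 ∧ p1))=F] refutes=False
  v=1001: Γ:[p1=F, p0=T, (p1 → p1)=T] Δ:[(p3 ∧ (p1 ∧ p1))=F] refutes=False
  v=1010: Γ:[p1=F, p0=T, (p1 → p1)=T] Δ:[(p3 ∧ (p1 ∧ p1))=F] refutes=False
  v=1011: Γ:[p1=F, p0=T, (p1 → p1)=T] Δ:[(p3 ∧ (p1 ∧ p1))=F] refutes=False
  v=1100: Γ:[p1=T, p0=T, (p1 → p1)=T] Δ:[(p3 ∧ (p1 ∧ p1))=F] refutes=True  ← countermodel

Result: [1, 1, 0, 0]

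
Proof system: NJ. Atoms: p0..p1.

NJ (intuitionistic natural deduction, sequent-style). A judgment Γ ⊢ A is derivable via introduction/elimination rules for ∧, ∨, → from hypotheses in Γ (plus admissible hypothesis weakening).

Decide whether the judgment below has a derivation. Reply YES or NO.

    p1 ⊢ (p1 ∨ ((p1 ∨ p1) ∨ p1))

Derivation (root first):
[∨I₂] p1 ⊢ (p1 ∨ ((p1 ∨ p1) ∨ p1))
  [∨I₁] p1 ⊢ ((p1 ∨ p1) ∨ p1)
    [∨I₁] p1 ⊢ (p1 ∨ p1)
      [Ax] p1 ⊢ p1

Result: YES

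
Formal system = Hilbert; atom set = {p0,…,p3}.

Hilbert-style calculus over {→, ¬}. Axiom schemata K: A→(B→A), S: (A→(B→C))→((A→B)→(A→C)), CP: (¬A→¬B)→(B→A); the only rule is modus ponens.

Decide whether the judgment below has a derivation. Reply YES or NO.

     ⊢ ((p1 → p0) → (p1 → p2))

Enumerate valuations to refute Γ ⊢ Δ:
  v=0000: Γ:[] Δ:[((p1 → p0) → (p1 → p2))=T] refutes=False
  v=0001: Γ:[] Δ:[((p1 → p0) → (p1 → p2))=T] refutes=False
  v=0010: Γ:[] Δ:[((p1 → p0) → (p1 → p2))=T] refutes=False
  v=0011: Γ:[] Δ:[((p1 → p0) → (p1 → p2))=T] refutes=False
  v=0100: Γ:[] Δ:[((p1 → p0) → (p1 → p2))=T] refutes=False
  v=0101: Γ:[] Δ:[((p1 → p0) → (p1 → p2))=T] refutes=False
  v=0110: Γ:[] Δ:[((p1 → p0) → (p1 → p2))=T] refutes=False
  v=0111: Γ:[] Δ:[((p1 → p0) → (p1 → p2))=T] refutes=False
  v=1000: Γ:[] Δ:[((p1 → p0) → (p1 → p2))=T] refutes=False
  v=1001: Γ:[] Δ:[((p1 → p0) → (p1 → p2))=T] refutes=False
  v=1010: Γ:[] Δ:[((p1 → p0) → (p1 → p2))=T] refutes=False
  v=1011: Γ:[] Δ:[((p1 → p0) → (p1 → p2))=T] refutes=False
  v=1100: Γ:[] Δ:[((p1 → p0) → (p1 → p2))=F] refutes=True  ← countermodel

Result: NO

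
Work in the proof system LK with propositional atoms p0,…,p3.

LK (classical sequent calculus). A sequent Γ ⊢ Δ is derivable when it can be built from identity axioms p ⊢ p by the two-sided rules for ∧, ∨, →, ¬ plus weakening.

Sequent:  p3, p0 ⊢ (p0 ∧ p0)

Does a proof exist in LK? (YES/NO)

Derivation trace:
[∧R] p3, p0 ⊢ (p0 ∧ p0)
  [WL] p0, p3 ⊢ p0
    [Ax] p0 ⊢ p0
  [Ax] p0 ⊢ p0

Result: YES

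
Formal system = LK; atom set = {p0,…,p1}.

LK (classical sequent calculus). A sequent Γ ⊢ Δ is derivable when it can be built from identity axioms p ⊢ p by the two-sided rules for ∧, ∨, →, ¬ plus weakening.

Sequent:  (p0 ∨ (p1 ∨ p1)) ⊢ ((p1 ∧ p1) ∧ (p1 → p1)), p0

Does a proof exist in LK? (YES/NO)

Proof tree:
[∨L] (p0 ∨ (p1 ∨ p1)) ⊢ ((p1 ∧ p1) ∧ (p1 → p1)), p0
  [WR] p0 ⊢ p0, p0
    [Ax] p0 ⊢ p0
  [∧R] (p1 ∨ p1) ⊢ ((p1 ∧ p1) ∧ (p1 → p1))
    [∨L] (p1 ∨ p1) ⊢ (p1 ∧ p1)
      [∧R] p1 ⊢ (p1 ∧ p1)
        [Ax] p1 ⊢ p1
        [Ax] p1 ⊢ p1
      [∧R] p1 ⊢ (p1 ∧ p1)
        [Ax] p1 ⊢ p1
        [Ax] p1 ⊢ p1
    [→R]  ⊢ (p1 → p1)
      [Ax] p1 ⊢ p1

Result: YES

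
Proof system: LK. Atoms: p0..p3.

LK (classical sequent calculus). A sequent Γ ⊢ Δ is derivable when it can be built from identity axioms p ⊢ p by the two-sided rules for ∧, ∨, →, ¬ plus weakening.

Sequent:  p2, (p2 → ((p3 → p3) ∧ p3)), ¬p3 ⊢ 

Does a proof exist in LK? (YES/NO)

Derivation (root first):
[¬L] p2, (p2 → ((p3 → p3) ∧ p3)), ¬p3 ⊢ 
  [→L] p2, (p2 → ((p3 → p3) ∧ p3)) ⊢ p3
    [Ax] p2 ⊢ p2
    [∧L] ((p3 → p3) ∧ p3) ⊢ p3
      [→L] p3, (p3 → p3) ⊢ p3
        [Ax] p3 ⊢ p3
        [Ax] p3 ⊢ p3

Result: YES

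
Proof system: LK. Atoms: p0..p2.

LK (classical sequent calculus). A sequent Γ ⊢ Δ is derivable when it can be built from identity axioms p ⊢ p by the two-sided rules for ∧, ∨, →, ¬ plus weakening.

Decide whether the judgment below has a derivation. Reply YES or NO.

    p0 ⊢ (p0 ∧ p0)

Derivation trace:
[∧R] p0 ⊢ (p0 ∧ p0)
  [Ax] p0 ⊢ p0
  [WL] p0, p0 ⊢ p0
    [Ax] p0 ⊢ p0

Result: YES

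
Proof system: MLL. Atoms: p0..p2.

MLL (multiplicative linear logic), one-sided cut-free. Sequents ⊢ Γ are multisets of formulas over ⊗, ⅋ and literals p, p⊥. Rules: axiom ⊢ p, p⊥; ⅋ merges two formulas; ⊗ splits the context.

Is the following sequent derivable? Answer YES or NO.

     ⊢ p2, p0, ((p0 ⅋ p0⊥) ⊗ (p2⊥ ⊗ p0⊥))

Proof tree:
[⊗]  ⊢ p2, p0, ((p0 ⅋ p0⊥) ⊗ (p2⊥ ⊗ p0⊥))
  [⅋]  ⊢ (p0 ⅋ p0⊥)
    [Ax]  ⊢ p0, p0⊥
  [⊗]  ⊢ p2, p0, (p2⊥ ⊗ p0⊥)
    [Ax]  ⊢ p2, p2⊥
    [Ax]  ⊢ p0, p0⊥

Result: YES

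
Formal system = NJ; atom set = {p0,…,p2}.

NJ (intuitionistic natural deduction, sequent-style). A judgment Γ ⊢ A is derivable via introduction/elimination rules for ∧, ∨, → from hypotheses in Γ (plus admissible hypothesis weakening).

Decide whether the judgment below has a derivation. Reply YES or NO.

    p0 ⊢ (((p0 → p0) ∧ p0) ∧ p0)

Derivation (root first):
[∧I] p0 ⊢ (((p0 → p0) ∧ p0) ∧ p0)
  [∧I] p0 ⊢ ((p0 → p0) ∧ p0)
    [→I]  ⊢ (p0 → p0)
      [Ax] p0 ⊢ p0
    [Ax] p0 ⊢ p0
  [Ax] p0 ⊢ p0

Result: YES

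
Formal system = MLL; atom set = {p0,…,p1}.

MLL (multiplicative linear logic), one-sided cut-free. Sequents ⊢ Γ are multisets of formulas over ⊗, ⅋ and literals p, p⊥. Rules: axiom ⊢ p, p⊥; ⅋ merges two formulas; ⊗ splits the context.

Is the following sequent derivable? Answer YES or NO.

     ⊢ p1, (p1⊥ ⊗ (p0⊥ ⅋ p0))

Proof tree:
[⊗]  ⊢ p1, (p1⊥ ⊗ (p0⊥ ⅋ p0))
  [Ax]  ⊢ p1, p1⊥
  [⅋]  ⊢ (p0⊥ ⅋ p0)
    [Ax]  ⊢ p0, p0⊥

Result: YES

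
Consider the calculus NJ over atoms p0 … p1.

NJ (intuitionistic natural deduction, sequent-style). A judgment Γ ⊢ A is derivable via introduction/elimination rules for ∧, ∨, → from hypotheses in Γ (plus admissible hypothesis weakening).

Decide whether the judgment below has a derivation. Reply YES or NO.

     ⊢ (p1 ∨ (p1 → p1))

Derivation trace:
[∨I₂]  ⊢ (p1 ∨ (p1 → p1))
  [→I]  ⊢ (p1 → p1)
    [Ax] p1 ⊢ p1

Result: YES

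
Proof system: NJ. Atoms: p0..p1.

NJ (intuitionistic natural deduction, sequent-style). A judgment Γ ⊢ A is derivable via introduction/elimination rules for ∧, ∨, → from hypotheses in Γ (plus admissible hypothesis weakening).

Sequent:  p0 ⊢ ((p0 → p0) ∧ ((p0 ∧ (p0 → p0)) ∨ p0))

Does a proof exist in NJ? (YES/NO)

Derivation trace:
[∧I] p0 ⊢ ((p0 → p0) ∧ ((p0 ∧ (p0 → p0)) ∨ p0))
  [→I]  ⊢ (p0 → p0)
    [Ax] p0 ⊢ p0
  [∨I₁] p0 ⊢ ((p0 ∧ (p0 → p0)) ∨ p0)
    [∧I] p0 ⊢ (p0 ∧ (p0 → p0))
      [Ax] p0 ⊢ p0
      [→I]  ⊢ (p0 → p0)
        [Ax] p0 ⊢ p0

Result: YES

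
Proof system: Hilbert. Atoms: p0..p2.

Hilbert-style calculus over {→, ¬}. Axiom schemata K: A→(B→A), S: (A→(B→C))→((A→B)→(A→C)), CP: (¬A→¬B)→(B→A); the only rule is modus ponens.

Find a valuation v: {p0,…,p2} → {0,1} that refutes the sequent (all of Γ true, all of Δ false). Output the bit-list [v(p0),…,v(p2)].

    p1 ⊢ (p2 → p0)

Truth-table refutation:
  v=000: Γ:[p1=F] Δ:[(p2 → p0)=T] refutes=False
  v=001: Γ:[p1=F] Δ:[(p2 → p0)=F] refutes=False
  v=010: Γ:[p1=T] Δ:[(p2 → p0)=T] refutes=False
  v=011: Γ:[p1=T] Δ:[(p2 → p0)=F] refutes=True  ← countermodel

Result: [0, 1, 1]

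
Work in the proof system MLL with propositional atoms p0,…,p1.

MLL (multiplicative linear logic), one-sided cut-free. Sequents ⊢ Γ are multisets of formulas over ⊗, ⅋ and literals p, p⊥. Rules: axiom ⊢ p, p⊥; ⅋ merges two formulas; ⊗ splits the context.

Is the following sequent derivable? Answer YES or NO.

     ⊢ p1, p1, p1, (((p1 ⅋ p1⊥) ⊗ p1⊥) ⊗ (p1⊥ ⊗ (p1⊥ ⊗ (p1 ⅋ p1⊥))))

Proof tree:
[⊗]  ⊢ p1, p1, p1, (((p1 ⅋ p1⊥) ⊗ p1⊥) ⊗ (p1⊥ ⊗ (p1⊥ ⊗ (p1 ⅋ p1⊥))))
  [⊗]  ⊢ p1, ((p1 ⅋ p1⊥) ⊗ p1⊥)
    [⅋]  ⊢ (p1 ⅋ p1⊥)
      [Ax]  ⊢ p1, p1⊥
    [Ax]  ⊢ p1, p1⊥
  [⊗]  ⊢ p1, p1, (p1⊥ ⊗ (p1⊥ ⊗ (p1 ⅋ p1⊥)))
    [Ax]  ⊢ p1, p1⊥
    [⊗]  ⊢ p1, (p1⊥ ⊗ (p1 ⅋ p1⊥))
      [Ax]  ⊢ p1, p1⊥
      [⅋]  ⊢ (p1 ⅋ p1⊥)
        [Ax]  ⊢ p1, p1⊥

Result: YES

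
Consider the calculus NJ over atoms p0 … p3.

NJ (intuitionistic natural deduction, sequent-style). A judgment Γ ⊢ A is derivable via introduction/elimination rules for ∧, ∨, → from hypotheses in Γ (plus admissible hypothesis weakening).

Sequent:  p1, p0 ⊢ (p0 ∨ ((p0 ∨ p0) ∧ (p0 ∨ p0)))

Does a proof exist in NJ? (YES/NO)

Proof tree:
[∨I₂] p1, p0 ⊢ (p0 ∨ ((p0 ∨ p0) ∧ (p0 ∨ p0)))
  [∧I] p1, p0 ⊢ ((p0 ∨ p0) ∧ (p0 ∨ p0))
    [∨I₁] p0 ⊢ (p0 ∨ p0)
      [Ax] p0 ⊢ p0
    [Wk] p0, p1 ⊢ (p0 ∨ p0)
      [∨I₁] p0 ⊢ (p0 ∨ p0)
        [Ax] p0 ⊢ p0

Result: YES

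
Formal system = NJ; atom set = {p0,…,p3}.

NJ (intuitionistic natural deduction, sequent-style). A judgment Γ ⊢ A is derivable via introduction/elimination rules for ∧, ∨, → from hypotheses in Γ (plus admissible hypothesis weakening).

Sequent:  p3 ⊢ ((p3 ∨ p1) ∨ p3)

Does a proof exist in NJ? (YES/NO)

Proof tree:
[∨I₁] p3 ⊢ ((p3 ∨ p1) ∨ p3)
  [∨I₁] p3 ⊢ (p3 ∨ p1)
    [Ax] p3 ⊢ p3

Result: YES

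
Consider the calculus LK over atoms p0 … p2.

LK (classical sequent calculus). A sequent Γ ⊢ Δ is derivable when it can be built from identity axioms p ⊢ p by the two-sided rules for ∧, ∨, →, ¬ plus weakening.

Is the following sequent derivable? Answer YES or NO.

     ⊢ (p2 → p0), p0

Search for a countermodel by truth-table:
  v=000: Γ:[] Δ:[(p2 → p0)=T, p0=F] refutes=False
  v=001: Γ:[] Δ:[(p2 → p0)=F, p0=F] refutes=True  ← countermodel

Result: NO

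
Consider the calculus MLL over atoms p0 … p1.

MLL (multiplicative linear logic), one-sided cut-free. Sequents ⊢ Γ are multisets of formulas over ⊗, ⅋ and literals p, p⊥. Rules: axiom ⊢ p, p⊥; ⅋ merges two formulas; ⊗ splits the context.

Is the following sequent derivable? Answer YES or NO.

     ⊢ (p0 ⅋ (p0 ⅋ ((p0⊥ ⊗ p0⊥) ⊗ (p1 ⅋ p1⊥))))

Derivation trace:
[⅋]  ⊢ (p0 ⅋ (p0 ⅋ ((p0⊥ ⊗ p0⊥) ⊗ (p1 ⅋ p1⊥))))
  [⅋]  ⊢ p0, (p0 ⅋ ((p0⊥ ⊗ p0⊥) ⊗ (p1 ⅋ p1⊥)))
    [⊗]  ⊢ p0, p0, ((p0⊥ ⊗ p0⊥) ⊗ (p1 ⅋ p1⊥))
      [⊗]  ⊢ p0, p0, (p0⊥ ⊗ p0⊥)
        [Ax]  ⊢ p0, p0⊥
        [Ax]  ⊢ p0, p0⊥
      [⅋]  ⊢ (p1 ⅋ p1⊥)
        [Ax]  ⊢ p1, p1⊥

Result: YES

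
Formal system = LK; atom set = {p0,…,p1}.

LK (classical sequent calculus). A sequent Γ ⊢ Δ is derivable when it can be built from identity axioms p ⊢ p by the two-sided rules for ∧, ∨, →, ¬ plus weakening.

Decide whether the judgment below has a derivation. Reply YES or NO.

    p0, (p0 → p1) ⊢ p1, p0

Proof tree:
[→L] p0, (p0 → p1) ⊢ p1, p0
  [Ax] p0 ⊢ p0
  [WR] p1 ⊢ p1, p0
    [Ax] p1 ⊢ p1

Result: YES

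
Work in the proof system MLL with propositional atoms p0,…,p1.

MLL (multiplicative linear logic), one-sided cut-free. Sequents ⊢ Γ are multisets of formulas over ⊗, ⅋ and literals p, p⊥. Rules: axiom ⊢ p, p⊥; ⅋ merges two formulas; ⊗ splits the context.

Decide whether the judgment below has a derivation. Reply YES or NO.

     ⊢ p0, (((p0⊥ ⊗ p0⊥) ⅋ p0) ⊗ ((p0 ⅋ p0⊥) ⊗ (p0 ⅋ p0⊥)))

Derivation trace:
[⊗]  ⊢ p0, (((p0⊥ ⊗ p0⊥) ⅋ p0) ⊗ ((p0 ⅋ p0⊥) ⊗ (p0 ⅋ p0⊥)))
  [⅋]  ⊢ p0, ((p0⊥ ⊗ p0⊥) ⅋ p0)
    [⊗]  ⊢ p0, p0, (p0⊥ ⊗ p0⊥)
      [Ax]  ⊢ p0, p0⊥
      [Ax]  ⊢ p0, p0⊥
  [⊗]  ⊢ ((p0 ⅋ p0⊥) ⊗ (p0 ⅋ p0⊥))
    [⅋]  ⊢ (p0 ⅋ p0⊥)
      [Ax]  ⊢ p0, p0⊥
    [⅋]  ⊢ (p0 ⅋ p0⊥)
      [Ax]  ⊢ p0, p0⊥

Result: YES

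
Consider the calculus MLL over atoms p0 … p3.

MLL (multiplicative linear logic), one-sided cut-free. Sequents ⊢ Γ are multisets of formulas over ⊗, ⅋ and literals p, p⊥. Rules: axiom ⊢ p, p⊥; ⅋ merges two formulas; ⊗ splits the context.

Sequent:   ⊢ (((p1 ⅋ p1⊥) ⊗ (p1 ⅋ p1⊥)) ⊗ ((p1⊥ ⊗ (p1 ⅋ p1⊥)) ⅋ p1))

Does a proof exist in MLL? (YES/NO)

Derivation trace:
[⊗]  ⊢ (((p1 ⅋ p1⊥) ⊗ (p1 ⅋ p1⊥)) ⊗ ((p1⊥ ⊗ (p1 ⅋ p1⊥)) ⅋ p1))
  [⊗]  ⊢ ((p1 ⅋ p1⊥) ⊗ (p1 ⅋ p1⊥))
    [⅋]  ⊢ (p1 ⅋ p1⊥)
      [Ax]  ⊢ p1, p1⊥
    [⅋]  ⊢ (p1 ⅋ p1⊥)
      [Ax]  ⊢ p1, p1⊥
  [⅋]  ⊢ ((p1⊥ ⊗ (p1 ⅋ p1⊥)) ⅋ p1)
    [⊗]  ⊢ p1, (p1⊥ ⊗ (p1 ⅋ p1⊥))
      [Ax]  ⊢ p1, p1⊥
      [⅋]  ⊢ (p1 ⅋ p1⊥)
        [Ax]  ⊢ p1, p1⊥

Result: YES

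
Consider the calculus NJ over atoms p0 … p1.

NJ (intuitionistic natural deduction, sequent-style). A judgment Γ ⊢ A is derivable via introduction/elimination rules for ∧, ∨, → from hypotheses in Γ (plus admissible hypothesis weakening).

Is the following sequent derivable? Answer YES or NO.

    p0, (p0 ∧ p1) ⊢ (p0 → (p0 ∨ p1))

Derivation (root first):
[Wk] p0, (p0 ∧ p1) ⊢ (p0 → (p0 ∨ p1))
  [Wk] p0 ⊢ (p0 → (p0 ∨ p1))
    [→I]  ⊢ (p0 → (p0 ∨ p1))
      [∨I₁] p0 ⊢ (p0 ∨ p1)
        [Ax] p0 ⊢ p0

Result: YES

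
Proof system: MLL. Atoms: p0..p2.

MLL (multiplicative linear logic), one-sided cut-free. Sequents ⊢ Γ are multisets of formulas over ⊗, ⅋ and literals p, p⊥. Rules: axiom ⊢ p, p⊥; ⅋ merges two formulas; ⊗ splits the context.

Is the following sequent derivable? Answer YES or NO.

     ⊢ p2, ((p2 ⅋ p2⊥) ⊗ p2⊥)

Proof tree:
[⊗]  ⊢ p2, ((p2 ⅋ p2⊥) ⊗ p2⊥)
  [⅋]  ⊢ (p2 ⅋ p2⊥)
    [Ax]  ⊢ p2, p2⊥
  [Ax]  ⊢ p2, p2⊥

Result: YES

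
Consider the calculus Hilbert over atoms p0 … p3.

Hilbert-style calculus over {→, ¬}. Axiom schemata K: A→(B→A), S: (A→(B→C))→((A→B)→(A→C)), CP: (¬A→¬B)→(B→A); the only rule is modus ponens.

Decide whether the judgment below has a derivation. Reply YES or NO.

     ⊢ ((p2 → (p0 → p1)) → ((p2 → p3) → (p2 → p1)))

Search for a countermodel by truth-table:
  v=0000: Γ:[] Δ:[((p2 → (p0 → p1)) → ((p2 → p3) → (p2 → p1)))=T] refutes=False
  v=0001: Γ:[] Δ:[((p2 → (p0 → p1)) → ((p2 → p3) → (p2 → p1)))=T] refutes=False
  v=0010: Γ:[] Δ:[((p2 → (p0 → p1)) → ((p2 → p3) → (p2 → p1)))=T] refutes=False
  v=0011: Γ:[] Δ:[((p2 → (p0 → p1)) → ((p2 → p3) → (p2 → p1)))=F] refutes=True  ← countermodel

Result: NO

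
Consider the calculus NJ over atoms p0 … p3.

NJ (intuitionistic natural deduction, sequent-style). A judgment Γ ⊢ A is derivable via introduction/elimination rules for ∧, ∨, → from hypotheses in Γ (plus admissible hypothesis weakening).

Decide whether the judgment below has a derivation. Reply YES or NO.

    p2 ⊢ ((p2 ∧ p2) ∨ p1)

Derivation (root first):
[∨I₁] p2 ⊢ ((p2 ∧ p2) ∨ p1)
  [∧I] p2 ⊢ (p2 ∧ p2)
    [Ax] p2 ⊢ p2
    [Ax] p2 ⊢ p2

Result: YES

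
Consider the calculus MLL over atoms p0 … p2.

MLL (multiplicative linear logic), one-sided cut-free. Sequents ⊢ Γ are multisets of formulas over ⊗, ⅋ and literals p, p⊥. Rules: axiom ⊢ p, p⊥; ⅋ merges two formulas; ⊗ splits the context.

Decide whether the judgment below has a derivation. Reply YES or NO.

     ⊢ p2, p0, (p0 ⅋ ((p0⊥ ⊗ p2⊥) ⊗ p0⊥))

Proof tree:
[⅋]  ⊢ p2, p0, (p0 ⅋ ((p0⊥ ⊗ p2⊥) ⊗ p0⊥))
  [⊗]  ⊢ p0, p2, p0, ((p0⊥ ⊗ p2⊥) ⊗ p0⊥)
    [⊗]  ⊢ p0, p2, (p0⊥ ⊗ p2⊥)
      [Ax]  ⊢ p0, p0⊥
      [Ax]  ⊢ p2, p2⊥
    [Ax]  ⊢ p0, p0⊥

Result: YES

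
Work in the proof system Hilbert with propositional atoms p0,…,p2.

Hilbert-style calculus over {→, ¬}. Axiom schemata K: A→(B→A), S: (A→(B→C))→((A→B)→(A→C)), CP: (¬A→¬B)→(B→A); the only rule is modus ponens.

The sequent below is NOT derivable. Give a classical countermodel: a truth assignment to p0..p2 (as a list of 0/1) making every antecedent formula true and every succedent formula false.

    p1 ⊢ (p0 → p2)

Truth-table refutation:
  v=000: Γ:[p1=F] Δ:[(p0 → p2)=T] refutes=False
  v=001: Γ:[p1=F] Δ:[(p0 → p2)=T] refutes=False
  v=010: Γ:[p1=T] Δ:[(p0 → p2)=T] refutes=False
  v=011: Γ:[p1=T] Δ:[(p0 → p2)=T] refutes=False
  v=100: Γ:[p1=F] Δ:[(p0 → p2)=F] refutes=False
  v=101: Γ:[p1=F] Δ:[(p0 → p2)=T] refutes=False
  v=110: Γ:[p1=T] Δ:[(p0 → p2)=F] refutes=True  ← countermodel

Result: [1, 1, 0]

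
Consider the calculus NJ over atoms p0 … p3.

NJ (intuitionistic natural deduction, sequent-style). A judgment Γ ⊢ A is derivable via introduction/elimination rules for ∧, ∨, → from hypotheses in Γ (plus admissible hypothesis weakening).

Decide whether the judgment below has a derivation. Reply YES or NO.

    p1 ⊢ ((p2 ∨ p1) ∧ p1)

Proof tree:
[∧I] p1 ⊢ ((p2 ∨ p1) ∧ p1)
  [∨I₂] p1 ⊢ (p2 ∨ p1)
    [Ax] p1 ⊢ p1
  [Ax] p1 ⊢ p1

Result: YES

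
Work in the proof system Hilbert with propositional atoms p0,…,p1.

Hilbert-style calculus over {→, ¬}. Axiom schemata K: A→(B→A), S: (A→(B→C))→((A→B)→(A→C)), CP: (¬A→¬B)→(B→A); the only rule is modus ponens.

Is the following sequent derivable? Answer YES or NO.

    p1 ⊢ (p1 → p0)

Search for a countermodel by truth-table:
  v=00: Γ:[p1=F] Δ:[(p1 → p0)=T] refutes=False
  v=01: Γ:[p1=T] Δ:[(p1 → p0)=F] refutes=True  ← countermodel

Result: NO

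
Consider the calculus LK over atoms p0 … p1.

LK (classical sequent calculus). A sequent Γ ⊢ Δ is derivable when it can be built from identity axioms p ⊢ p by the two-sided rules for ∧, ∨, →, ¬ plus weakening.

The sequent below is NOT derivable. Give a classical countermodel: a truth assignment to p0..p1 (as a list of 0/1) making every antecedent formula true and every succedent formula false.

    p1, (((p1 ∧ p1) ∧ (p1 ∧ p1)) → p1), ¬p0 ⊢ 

Search for a countermodel by truth-table:
  v=00: Γ:[p1=F, (((p1 ∧ p1) ∧ (p1 ∧ p1)) → p1)=T, ¬p0=T] Δ:[] refutes=False
  v=01: Γ:[p1=T, (((p1 ∧ p1) ∧ (p1 ∧ p1)) → p1)=T, ¬p0=T] Δ:[] refutes=True  ← countermodel

Result: [0, 1]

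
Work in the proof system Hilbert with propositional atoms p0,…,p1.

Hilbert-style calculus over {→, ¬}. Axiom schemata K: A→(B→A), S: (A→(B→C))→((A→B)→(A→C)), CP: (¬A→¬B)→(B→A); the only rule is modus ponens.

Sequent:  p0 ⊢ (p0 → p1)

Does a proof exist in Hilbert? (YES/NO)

Search for a countermodel by truth-table:
  v=00: Γ:[p0=F] Δ:[(p0 → p1)=T] refutes=False
  v=01: Γ:[p0=F] Δ:[(p0 → p1)=T] refutes=False
  v=10: Γ:[p0=T] Δ:[(p0 → p1)=F] refutes=True  ← countermodel

Result: NO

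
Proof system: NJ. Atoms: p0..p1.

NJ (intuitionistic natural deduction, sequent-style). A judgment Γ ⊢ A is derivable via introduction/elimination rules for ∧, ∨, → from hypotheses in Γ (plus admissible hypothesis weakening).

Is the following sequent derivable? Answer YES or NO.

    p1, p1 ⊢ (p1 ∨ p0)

Derivation (root first):
[∨I₁] p1, p1 ⊢ (p1 ∨ p0)
  [Wk] p1, p1 ⊢ p1
    [Ax] p1 ⊢ p1

Result: YES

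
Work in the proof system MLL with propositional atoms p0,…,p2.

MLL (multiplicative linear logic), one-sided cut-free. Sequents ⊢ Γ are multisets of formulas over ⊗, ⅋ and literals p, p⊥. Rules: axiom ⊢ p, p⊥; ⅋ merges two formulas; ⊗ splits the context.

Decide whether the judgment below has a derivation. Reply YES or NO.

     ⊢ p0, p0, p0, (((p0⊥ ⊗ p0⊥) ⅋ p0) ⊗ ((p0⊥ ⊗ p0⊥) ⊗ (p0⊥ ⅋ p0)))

Derivation (root first):
[⊗]  ⊢ p0, p0, p0, (((p0⊥ ⊗ p0⊥) ⅋ p0) ⊗ ((p0⊥ ⊗ p0⊥) ⊗ (p0⊥ ⅋ p0)))
  [⅋]  ⊢ p0, ((p0⊥ ⊗ p0⊥) ⅋ p0)
    [⊗]  ⊢ p0, p0, (p0⊥ ⊗ p0⊥)
      [Ax]  ⊢ p0, p0⊥
      [Ax]  ⊢ p0, p0⊥
  [⊗]  ⊢ p0, p0, ((p0⊥ ⊗ p0⊥) ⊗ (p0⊥ ⅋ p0))
    [⊗]  ⊢ p0, p0, (p0⊥ ⊗ p0⊥)
      [Ax]  ⊢ p0, p0⊥
      [Ax]  ⊢ p0, p0⊥
    [⅋]  ⊢ (p0⊥ ⅋ p0)
      [Ax]  ⊢ p0, p0⊥

Result: YES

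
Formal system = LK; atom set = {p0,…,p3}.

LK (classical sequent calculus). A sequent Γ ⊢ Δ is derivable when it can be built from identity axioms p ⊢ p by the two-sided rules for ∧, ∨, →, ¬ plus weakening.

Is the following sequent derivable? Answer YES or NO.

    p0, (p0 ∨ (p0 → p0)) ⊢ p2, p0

Derivation trace:
[∨L] p0, (p0 ∨ (p0 → p0)) ⊢ p2, p0
  [Ax] p0 ⊢ p0
  [WR] p0, (p0 → p0) ⊢ p0, p2
    [→L] p0, (p0 → p0) ⊢ p0
      [Ax] p0 ⊢ p0
      [Ax] p0 ⊢ p0

Result: YES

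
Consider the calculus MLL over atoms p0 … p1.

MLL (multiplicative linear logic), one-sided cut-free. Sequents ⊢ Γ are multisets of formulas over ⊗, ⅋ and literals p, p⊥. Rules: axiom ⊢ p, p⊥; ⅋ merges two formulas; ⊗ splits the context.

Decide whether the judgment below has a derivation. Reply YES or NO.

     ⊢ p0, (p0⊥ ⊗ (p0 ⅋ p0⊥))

Derivation trace:
[⊗]  ⊢ p0, (p0⊥ ⊗ (p0 ⅋ p0⊥))
  [Ax]  ⊢ p0, p0⊥
  [⅋]  ⊢ (p0 ⅋ p0⊥)
    [Ax]  ⊢ p0, p0⊥

Result: YES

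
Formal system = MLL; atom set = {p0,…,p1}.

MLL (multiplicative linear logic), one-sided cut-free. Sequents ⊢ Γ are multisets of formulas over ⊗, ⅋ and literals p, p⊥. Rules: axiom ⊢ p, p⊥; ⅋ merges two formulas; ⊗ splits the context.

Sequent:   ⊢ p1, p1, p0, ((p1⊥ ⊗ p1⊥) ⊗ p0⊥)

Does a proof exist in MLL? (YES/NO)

Proof tree:
[⊗]  ⊢ p1, p1, p0, ((p1⊥ ⊗ p1⊥) ⊗ p0⊥)
  [⊗]  ⊢ p1, p1, (p1⊥ ⊗ p1⊥)
    [Ax]  ⊢ p1, p1⊥
    [Ax]  ⊢ p1, p1⊥
  [Ax]  ⊢ p0, p0⊥

Result: YES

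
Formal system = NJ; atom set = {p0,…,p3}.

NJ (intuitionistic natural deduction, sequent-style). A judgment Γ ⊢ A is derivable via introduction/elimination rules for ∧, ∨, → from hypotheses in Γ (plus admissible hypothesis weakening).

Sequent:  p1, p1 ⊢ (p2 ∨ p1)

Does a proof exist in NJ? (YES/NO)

Derivation trace:
[∨I₂] p1, p1 ⊢ (p2 ∨ p1)
  [Wk] p1, p1 ⊢ p1
    [Ax] p1 ⊢ p1

Result: YES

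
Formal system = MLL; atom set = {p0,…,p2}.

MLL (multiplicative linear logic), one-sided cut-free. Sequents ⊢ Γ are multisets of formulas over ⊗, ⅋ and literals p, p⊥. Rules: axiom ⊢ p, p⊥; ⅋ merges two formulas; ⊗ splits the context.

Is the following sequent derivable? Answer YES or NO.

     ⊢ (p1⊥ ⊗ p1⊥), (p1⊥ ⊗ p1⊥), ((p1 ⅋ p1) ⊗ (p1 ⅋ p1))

Proof tree:
[⊗]  ⊢ (p1⊥ ⊗ p1⊥), (p1⊥ ⊗ p1⊥), ((p1 ⅋ p1) ⊗ (p1 ⅋ p1))
  [⅋]  ⊢ (p1⊥ ⊗ p1⊥), (p1 ⅋ p1)
    [⊗]  ⊢ p1, p1, (p1⊥ ⊗ p1⊥)
      [Ax]  ⊢ p1, p1⊥
      [Ax]  ⊢ p1, p1⊥
  [⅋]  ⊢ (p1⊥ ⊗ p1⊥), (p1 ⅋ p1)
    [⊗]  ⊢ p1, p1, (p1⊥ ⊗ p1⊥)
      [Ax]  ⊢ p1, p1⊥
      [Ax]  ⊢ p1, p1⊥

Result: YES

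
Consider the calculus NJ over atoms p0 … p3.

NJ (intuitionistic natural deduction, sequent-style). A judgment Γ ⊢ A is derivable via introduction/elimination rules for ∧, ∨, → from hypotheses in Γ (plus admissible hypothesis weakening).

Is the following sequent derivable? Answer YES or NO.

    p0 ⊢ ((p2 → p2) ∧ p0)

Proof tree:
[∧I] p0 ⊢ ((p2 → p2) ∧ p0)
  [→I]  ⊢ (p2 → p2)
    [Ax] p2 ⊢ p2
  [Ax] p0 ⊢ p0

Result: YES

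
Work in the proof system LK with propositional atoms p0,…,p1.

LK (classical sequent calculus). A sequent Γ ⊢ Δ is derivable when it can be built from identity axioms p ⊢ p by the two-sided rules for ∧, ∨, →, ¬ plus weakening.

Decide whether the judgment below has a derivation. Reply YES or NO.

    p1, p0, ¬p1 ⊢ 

Derivation trace:
[¬L] p1, p0, ¬p1 ⊢ 
  [WL] p1, p0 ⊢ p1
    [Ax] p1 ⊢ p1

Result: YES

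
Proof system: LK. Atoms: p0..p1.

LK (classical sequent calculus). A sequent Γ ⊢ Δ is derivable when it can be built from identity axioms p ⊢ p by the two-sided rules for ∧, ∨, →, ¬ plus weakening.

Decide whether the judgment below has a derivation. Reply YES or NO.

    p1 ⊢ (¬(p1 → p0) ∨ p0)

Derivation (root first):
[∨R] p1 ⊢ (¬(p1 → p0) ∨ p0)
  [¬R] p1 ⊢ p0, ¬(p1 → p0)
    [→L] p1, (p1 → p0) ⊢ p0
      [Ax] p1 ⊢ p1
      [Ax] p0 ⊢ p0

Result: YES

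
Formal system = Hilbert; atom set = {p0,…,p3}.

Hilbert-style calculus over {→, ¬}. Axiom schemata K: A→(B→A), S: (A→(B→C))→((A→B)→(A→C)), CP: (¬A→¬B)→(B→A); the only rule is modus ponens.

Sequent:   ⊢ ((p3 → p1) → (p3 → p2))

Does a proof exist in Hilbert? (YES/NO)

Search for a countermodel by truth-table:
  v=0000: Γ:[] Δ:[((p3 → p1) → (p3 → p2))=T] refutes=False
  v=0001: Γ:[] Δ:[((p3 → p1) → (p3 → p2))=T] refutes=False
  v=0010: Γ:[] Δ:[((p3 → p1) → (p3 → p2))=T] refutes=False
  v=0011: Γ:[] Δ:[((p3 → p1) → (p3 → p2))=T] refutes=False
  v=0100: Γ:[] Δ:[((p3 → p1) → (p3 → p2))=T] refutes=False
  v=0101: Γ:[] Δ:[((p3 → p1) → (p3 → p2))=F] refutes=True  ← countermodel

Result: NO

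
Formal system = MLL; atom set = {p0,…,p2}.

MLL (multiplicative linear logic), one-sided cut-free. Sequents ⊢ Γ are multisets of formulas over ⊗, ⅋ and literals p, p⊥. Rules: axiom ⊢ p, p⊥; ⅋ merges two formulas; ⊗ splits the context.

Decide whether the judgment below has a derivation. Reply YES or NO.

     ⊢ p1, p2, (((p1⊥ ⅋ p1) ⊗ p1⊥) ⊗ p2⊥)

Derivation (root first):
[⊗]  ⊢ p1, p2, (((p1⊥ ⅋ p1) ⊗ p1⊥) ⊗ p2⊥)
  [⊗]  ⊢ p1, ((p1⊥ ⅋ p1) ⊗ p1⊥)
    [⅋]  ⊢ (p1⊥ ⅋ p1)
      [Ax]  ⊢ p1, p1⊥
    [Ax]  ⊢ p1, p1⊥
  [Ax]  ⊢ p2, p2⊥

Result: YES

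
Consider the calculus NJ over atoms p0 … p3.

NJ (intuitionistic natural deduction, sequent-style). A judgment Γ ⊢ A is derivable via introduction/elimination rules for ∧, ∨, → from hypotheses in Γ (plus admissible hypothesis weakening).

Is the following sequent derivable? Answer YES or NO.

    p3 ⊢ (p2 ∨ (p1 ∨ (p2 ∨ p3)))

Derivation trace:
[∨I₂] p3 ⊢ (p2 ∨ (p1 ∨ (p2 ∨ p3)))
  [∨I₂] p3 ⊢ (p1 ∨ (p2 ∨ p3))
    [∨I₂] p3 ⊢ (p2 ∨ p3)
      [Ax] p3 ⊢ p3

Result: YES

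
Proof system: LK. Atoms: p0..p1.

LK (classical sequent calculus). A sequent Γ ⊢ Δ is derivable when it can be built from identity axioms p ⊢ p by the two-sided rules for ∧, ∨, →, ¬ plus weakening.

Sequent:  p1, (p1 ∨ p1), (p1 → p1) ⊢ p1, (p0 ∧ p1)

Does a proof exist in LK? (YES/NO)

Derivation trace:
[∧R] p1, (p1 ∨ p1), (p1 → p1) ⊢ p1, (p0 ∧ p1)
  [WR] p1, (p1 → p1) ⊢ p1, p0
    [→L] p1, (p1 → p1) ⊢ p1
      [Ax] p1 ⊢ p1
      [Ax] p1 ⊢ p1
  [WL] (p1 ∨ p1), (p1 → p1), p1 ⊢ p1
    [→L] (p1 ∨ p1), (p1 → p1) ⊢ p1
      [∨L] (p1 ∨ p1) ⊢ p1
        [Ax] p1 ⊢ p1
        [Ax] p1 ⊢ p1
      [Ax] p1 ⊢ p1

Result: YES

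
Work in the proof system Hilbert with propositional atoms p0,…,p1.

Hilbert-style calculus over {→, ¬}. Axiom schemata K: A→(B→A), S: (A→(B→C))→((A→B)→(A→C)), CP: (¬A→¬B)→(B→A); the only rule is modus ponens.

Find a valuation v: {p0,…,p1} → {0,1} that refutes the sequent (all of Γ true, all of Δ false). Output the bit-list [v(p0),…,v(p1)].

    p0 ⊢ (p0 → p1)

Enumerate valuations to refute Γ ⊢ Δ:
  v=00: Γ:[p0=F] Δ:[(p0 → p1)=T] refutes=False
  v=01: Γ:[p0=F] Δ:[(p0 → p1)=T] refutes=False
  v=10: Γ:[p0=T] Δ:[(p0 → p1)=F] refutes=True  ← countermodel

Result: [1, 0]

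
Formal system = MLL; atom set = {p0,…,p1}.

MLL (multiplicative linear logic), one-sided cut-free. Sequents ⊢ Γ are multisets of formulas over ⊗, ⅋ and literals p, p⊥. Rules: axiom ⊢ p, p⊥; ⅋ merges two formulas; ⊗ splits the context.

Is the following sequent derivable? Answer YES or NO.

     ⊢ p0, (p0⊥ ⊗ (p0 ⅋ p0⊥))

Derivation (root first):
[⊗]  ⊢ p0, (p0⊥ ⊗ (p0 ⅋ p0⊥))
  [Ax]  ⊢ p0, p0⊥
  [⅋]  ⊢ (p0 ⅋ p0⊥)
    [Ax]  ⊢ p0, p0⊥

Result: YES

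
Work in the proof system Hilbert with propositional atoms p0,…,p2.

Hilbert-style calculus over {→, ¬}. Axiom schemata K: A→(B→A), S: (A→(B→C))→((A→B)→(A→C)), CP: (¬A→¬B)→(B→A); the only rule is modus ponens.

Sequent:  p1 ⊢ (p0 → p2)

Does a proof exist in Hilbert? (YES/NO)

Truth-table refutation:
  v=000: Γ:[p1=F] Δ:[(p0 → p2)=T] refutes=False
  v=001: Γ:[p1=F] Δ:[(p0 → p2)=T] refutes=False
  v=010: Γ:[p1=T] Δ:[(p0 → p2)=T] refutes=False
  v=011: Γ:[p1=T] Δ:[(p0 → p2)=T] refutes=False
  v=100: Γ:[p1=F] Δ:[(p0 → p2)=F] refutes=False
  v=101: Γ:[p1=F] Δ:[(p0 → p2)=T] refutes=False
  v=110: Γ:[p1=T] Δ:[(p0 → p2)=F] refutes=True  ← countermodel

Result: NO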